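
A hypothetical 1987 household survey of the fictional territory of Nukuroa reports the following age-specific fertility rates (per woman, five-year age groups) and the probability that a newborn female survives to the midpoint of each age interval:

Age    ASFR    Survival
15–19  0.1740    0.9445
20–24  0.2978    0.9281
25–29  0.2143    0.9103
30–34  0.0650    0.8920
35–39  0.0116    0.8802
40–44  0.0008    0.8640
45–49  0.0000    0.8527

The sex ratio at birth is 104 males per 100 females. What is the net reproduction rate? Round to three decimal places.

Proportion female at birth = 100 / (100 + 104) = 0.49020.
Weighting each age-specific rate by interval width and survival:
  15–19: 5 × 0.1740 × 0.9445 = 0.82172
  20–24: 5 × 0.2978 × 0.9281 = 1.38194
  25–29: 5 × 0.2143 × 0.9103 = 0.97539
  30–34: 5 × 0.0650 × 0.8920 = 0.28990
  35–39: 5 × 0.0116 × 0.8802 = 0.05105
  40–44: 5 × 0.0008 × 0.8640 = 0.00346
  45–49: 5 × 0.0000 × 0.8527 = 0.00000
Sum = 3.52346
NRR = 0.49020 × 3.52346 = 1.72720
With NRR above 1 the population is above replacement fertility.

1.727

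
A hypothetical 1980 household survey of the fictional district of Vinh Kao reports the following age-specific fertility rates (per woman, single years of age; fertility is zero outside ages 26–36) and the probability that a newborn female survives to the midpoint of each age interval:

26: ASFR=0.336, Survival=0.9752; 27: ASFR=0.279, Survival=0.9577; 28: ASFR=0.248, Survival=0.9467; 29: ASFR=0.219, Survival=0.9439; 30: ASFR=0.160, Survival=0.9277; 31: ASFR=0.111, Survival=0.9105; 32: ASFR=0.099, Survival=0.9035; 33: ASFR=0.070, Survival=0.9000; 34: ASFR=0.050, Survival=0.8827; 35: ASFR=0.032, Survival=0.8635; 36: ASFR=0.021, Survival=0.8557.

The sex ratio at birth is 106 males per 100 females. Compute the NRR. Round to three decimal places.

Proportion female at birth = 100 / (100 + 106) = 0.48544.
Weighting each age-specific rate by interval width and survival:
  26: 1 × 0.336 × 0.9752 = 0.32767
  27: 1 × 0.279 × 0.9577 = 0.26720
  28: 1 × 0.248 × 0.9467 = 0.23478
  29: 1 × 0.219 × 0.9439 = 0.20671
  30: 1 × 0.160 × 0.9277 = 0.14843
  31: 1 × 0.111 × 0.9105 = 0.10107
  32: 1 × 0.099 × 0.9035 = 0.08945
  33: 1 × 0.070 × 0.9000 = 0.06300
  34: 1 × 0.050 × 0.8827 = 0.04414
  35: 1 × 0.032 × 0.8635 = 0.02763
  36: 1 × 0.021 × 0.8557 = 0.01797
Sum = 1.52805
NRR = 0.48544 × 1.52805 = 0.74178

0.742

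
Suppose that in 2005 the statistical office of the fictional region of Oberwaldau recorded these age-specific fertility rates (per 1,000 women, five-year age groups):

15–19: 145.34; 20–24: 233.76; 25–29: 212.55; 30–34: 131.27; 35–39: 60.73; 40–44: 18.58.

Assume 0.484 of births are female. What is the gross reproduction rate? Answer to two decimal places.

1.94

Proportion female at birth = 0.484.
Sum of ASFRs = 145.34 + 233.76 + 212.55 + 131.27 + 60.73 + 18.58 = 802.23
TFR = 5 × 802.23 / 1000 = 4.01115
GRR = 0.484 × 4.01115 = 1.94140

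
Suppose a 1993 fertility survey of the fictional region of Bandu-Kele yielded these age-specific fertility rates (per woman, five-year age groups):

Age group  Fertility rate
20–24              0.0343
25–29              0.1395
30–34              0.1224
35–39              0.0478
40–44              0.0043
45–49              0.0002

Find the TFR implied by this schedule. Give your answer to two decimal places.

1.74

Sum of ASFRs = 0.0343 + 0.1395 + 0.1224 + 0.0478 + 0.0043 + 0.0002 = 0.3485
TFR = 5 × 0.3485 = 1.7425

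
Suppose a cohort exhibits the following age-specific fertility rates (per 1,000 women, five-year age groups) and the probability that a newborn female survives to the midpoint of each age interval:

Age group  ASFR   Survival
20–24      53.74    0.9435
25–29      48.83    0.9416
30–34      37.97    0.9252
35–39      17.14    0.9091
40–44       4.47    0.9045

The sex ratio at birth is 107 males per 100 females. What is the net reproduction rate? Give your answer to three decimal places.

Proportion female at birth = 100 / (100 + 107) = 0.48309.
Each age group contributes 5 × ASFR × survival:
  20–24: 5 × 53.74/1000 × 0.9435 = 0.25352
  25–29: 5 × 48.83/1000 × 0.9416 = 0.22989
  30–34: 5 × 37.97/1000 × 0.9252 = 0.17565
  35–39: 5 × 17.14/1000 × 0.9091 = 0.07791
  40–44: 5 × 4.47/1000 × 0.9045 = 0.02022
Sum = 0.75719
NRR = 0.48309 × 0.75719 = 0.36579
An NRR under 1 implies long-run decline under these rates.

0.366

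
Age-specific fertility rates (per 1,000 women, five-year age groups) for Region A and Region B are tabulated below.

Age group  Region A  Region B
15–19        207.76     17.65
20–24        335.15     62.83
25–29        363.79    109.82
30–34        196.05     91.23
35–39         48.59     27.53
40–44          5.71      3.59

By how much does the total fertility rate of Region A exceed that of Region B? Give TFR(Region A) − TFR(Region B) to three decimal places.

Region A:
  Sum of ASFRs = 207.76 + 335.15 + 363.79 + 196.05 + 48.59 + 5.71 = 1157.05
  TFR = 5 × 1157.05 / 1000 = 5.78525
Region B:
  Sum of ASFRs = 17.65 + 62.83 + 109.82 + 91.23 + 27.53 + 3.59 = 312.65
  TFR = 5 × 312.65 / 1000 = 1.56325
Difference = 5.78525 − 1.56325 = 4.222

4.222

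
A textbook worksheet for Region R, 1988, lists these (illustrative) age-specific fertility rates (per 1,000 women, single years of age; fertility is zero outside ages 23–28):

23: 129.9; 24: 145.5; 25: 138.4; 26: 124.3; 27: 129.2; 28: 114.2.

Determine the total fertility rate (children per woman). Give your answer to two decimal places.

0.78

Sum of ASFRs = 129.9 + 145.5 + 138.4 + 124.3 + 129.2 + 114.2 = 781.5
TFR = 781.5 / 1000 = 0.7815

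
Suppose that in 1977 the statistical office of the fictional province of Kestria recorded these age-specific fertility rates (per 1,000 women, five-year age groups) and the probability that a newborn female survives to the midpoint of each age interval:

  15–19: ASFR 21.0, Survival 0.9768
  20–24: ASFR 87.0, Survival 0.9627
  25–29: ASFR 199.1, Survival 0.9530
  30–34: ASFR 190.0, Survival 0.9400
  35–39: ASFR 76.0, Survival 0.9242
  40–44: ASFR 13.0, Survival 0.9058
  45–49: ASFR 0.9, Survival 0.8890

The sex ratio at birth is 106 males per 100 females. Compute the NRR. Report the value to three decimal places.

1.348

Proportion female at birth = 100 / (100 + 106) = 0.48544.
Survival-weighted fertility by age (5·fₓ·Sₓ):
  15–19: 5 × 21.0/1000 × 0.9768 = 0.10256
  20–24: 5 × 87.0/1000 × 0.9627 = 0.41877
  25–29: 5 × 199.1/1000 × 0.9530 = 0.94871
  30–34: 5 × 190.0/1000 × 0.9400 = 0.89300
  35–39: 5 × 76.0/1000 × 0.9242 = 0.35120
  40–44: 5 × 13.0/1000 × 0.9058 = 0.05888
  45–49: 5 × 0.9/1000 × 0.8890 = 0.00400
Sum = 2.77712
NRR = 0.48544 × 2.77712 = 1.34813
An NRR exceeding 1 indicates intrinsic growth under these rates.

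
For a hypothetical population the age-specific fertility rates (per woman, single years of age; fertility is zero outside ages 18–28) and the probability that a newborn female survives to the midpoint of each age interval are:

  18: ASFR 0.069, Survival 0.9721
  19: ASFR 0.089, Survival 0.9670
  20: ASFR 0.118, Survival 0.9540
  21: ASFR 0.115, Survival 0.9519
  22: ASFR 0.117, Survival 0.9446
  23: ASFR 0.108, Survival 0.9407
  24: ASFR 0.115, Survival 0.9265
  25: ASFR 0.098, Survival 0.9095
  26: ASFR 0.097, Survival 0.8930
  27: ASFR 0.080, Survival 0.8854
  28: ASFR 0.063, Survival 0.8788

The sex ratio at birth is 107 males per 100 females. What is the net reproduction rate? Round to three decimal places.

Proportion female at birth = 100 / (100 + 107) = 0.48309.
Each age group contributes 1 × ASFR × survival:
  18: 1 × 0.069 × 0.9721 = 0.06707
  19: 1 × 0.089 × 0.9670 = 0.08606
  20: 1 × 0.118 × 0.9540 = 0.11257
  21: 1 × 0.115 × 0.9519 = 0.10947
  22: 1 × 0.117 × 0.9446 = 0.11052
  23: 1 × 0.108 × 0.9407 = 0.10160
  24: 1 × 0.115 × 0.9265 = 0.10655
  25: 1 × 0.098 × 0.9095 = 0.08913
  26: 1 × 0.097 × 0.8930 = 0.08662
  27: 1 × 0.080 × 0.8854 = 0.07083
  28: 1 × 0.063 × 0.8788 = 0.05536
Sum = 0.99578
NRR = 0.48309 × 0.99578 = 0.48105
An NRR under 1 implies long-run decline under these rates.

0.481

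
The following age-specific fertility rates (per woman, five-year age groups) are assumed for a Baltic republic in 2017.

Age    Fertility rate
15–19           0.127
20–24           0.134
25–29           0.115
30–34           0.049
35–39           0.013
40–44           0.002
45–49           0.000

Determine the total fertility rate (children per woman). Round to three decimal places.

2.200

Sum of ASFRs = 0.127 + 0.134 + 0.115 + 0.049 + 0.013 + 0.002 + 0.000 = 0.440
TFR = 5 × 0.440 = 2.2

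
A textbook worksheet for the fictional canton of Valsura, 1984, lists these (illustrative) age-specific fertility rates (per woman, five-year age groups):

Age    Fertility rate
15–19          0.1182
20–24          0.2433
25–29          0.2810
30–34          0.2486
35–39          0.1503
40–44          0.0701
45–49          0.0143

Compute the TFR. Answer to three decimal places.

Sum of ASFRs = 0.1182 + 0.2433 + 0.2810 + 0.2486 + 0.1503 + 0.0701 + 0.0143 = 1.1258
TFR = 5 × 1.1258 = 5.629

5.629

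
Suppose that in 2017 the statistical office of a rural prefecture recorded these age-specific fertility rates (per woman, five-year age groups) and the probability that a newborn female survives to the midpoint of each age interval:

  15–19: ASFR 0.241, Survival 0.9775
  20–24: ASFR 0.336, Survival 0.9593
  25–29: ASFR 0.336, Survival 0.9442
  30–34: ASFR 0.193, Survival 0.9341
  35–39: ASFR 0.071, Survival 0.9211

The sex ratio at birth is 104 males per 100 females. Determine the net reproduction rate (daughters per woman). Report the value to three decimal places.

Proportion female at birth = 100 / (100 + 104) = 0.49020.
Each age group contributes 5 × ASFR × survival:
  15–19: 5 × 0.241 × 0.9775 = 1.17789
  20–24: 5 × 0.336 × 0.9593 = 1.61162
  25–29: 5 × 0.336 × 0.9442 = 1.58626
  30–34: 5 × 0.193 × 0.9341 = 0.90141
  35–39: 5 × 0.071 × 0.9211 = 0.32699
Sum = 5.60417
NRR = 0.49020 × 5.60417 = 2.74716

2.747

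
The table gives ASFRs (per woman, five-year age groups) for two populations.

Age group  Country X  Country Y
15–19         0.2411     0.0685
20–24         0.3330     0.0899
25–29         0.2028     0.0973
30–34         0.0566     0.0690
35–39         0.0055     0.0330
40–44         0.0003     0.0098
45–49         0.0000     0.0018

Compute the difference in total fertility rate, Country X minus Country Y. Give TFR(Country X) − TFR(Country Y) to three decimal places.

2.350

Country X:
  Sum of ASFRs = 0.2411 + 0.3330 + 0.2028 + 0.0566 + 0.0055 + 0.0003 + 0.0000 = 0.8393
  TFR = 5 × 0.8393 = 4.1965
Country Y:
  Sum of ASFRs = 0.0685 + 0.0899 + 0.0973 + 0.0690 + 0.0330 + 0.0098 + 0.0018 = 0.3693
  TFR = 5 × 0.3693 = 1.8465
Difference = 4.1965 − 1.8465 = 2.35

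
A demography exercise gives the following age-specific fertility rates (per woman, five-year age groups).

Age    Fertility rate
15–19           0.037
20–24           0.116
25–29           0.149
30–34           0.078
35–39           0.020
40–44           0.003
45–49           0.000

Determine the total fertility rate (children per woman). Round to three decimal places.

2.015

Sum of ASFRs = 0.037 + 0.116 + 0.149 + 0.078 + 0.020 + 0.003 + 0.000 = 0.403
TFR = 5 × 0.403 = 2.015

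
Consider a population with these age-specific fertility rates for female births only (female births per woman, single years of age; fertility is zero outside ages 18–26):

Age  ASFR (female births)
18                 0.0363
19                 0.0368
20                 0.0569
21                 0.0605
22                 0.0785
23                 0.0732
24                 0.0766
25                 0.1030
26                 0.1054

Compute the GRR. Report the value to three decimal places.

Sum of female ASFRs = 0.0363 + 0.0368 + 0.0569 + 0.0605 + 0.0785 + 0.0732 + 0.0766 + 0.1030 + 0.1054 = 0.6272
GRR = 0.6272

0.627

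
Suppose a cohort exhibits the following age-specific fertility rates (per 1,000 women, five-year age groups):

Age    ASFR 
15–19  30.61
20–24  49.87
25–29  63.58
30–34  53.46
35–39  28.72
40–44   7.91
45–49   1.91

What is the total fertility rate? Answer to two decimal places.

Sum of ASFRs = 30.61 + 49.87 + 63.58 + 53.46 + 28.72 + 7.91 + 1.91 = 236.06
TFR = 5 × 236.06 / 1000 = 1.1803

1.18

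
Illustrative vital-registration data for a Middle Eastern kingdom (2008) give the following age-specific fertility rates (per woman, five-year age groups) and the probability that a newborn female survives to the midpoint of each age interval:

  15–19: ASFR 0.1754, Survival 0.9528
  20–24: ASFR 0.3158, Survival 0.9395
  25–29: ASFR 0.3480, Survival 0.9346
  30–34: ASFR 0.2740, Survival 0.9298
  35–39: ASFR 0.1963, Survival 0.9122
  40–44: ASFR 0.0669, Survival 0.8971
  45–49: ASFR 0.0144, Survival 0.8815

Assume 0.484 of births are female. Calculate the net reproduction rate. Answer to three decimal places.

3.135

Proportion female at birth = 0.484.
Each age group contributes 5 × ASFR × survival:
  15–19: 5 × 0.1754 × 0.9528 = 0.83561
  20–24: 5 × 0.3158 × 0.9395 = 1.48347
  25–29: 5 × 0.3480 × 0.9346 = 1.62620
  30–34: 5 × 0.2740 × 0.9298 = 1.27383
  35–39: 5 × 0.1963 × 0.9122 = 0.89532
  40–44: 5 × 0.0669 × 0.8971 = 0.30008
  45–49: 5 × 0.0144 × 0.8815 = 0.06347
Sum = 6.47798
NRR = 0.484 × 6.47798 = 3.13534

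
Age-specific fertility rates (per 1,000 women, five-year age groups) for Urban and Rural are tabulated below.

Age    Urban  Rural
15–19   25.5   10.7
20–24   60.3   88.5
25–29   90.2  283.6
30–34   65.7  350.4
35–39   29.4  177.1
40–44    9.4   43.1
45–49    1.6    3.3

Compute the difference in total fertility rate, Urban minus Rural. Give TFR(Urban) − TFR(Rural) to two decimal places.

Urban:
  Sum of ASFRs = 25.5 + 60.3 + 90.2 + 65.7 + 29.4 + 9.4 + 1.6 = 282.1
  TFR = 5 × 282.1 / 1000 = 1.4105
Rural:
  Sum of ASFRs = 10.7 + 88.5 + 283.6 + 350.4 + 177.1 + 43.1 + 3.3 = 956.7
  TFR = 5 × 956.7 / 1000 = 4.7835
Difference = 1.4105 − 4.7835 = -3.373

-3.37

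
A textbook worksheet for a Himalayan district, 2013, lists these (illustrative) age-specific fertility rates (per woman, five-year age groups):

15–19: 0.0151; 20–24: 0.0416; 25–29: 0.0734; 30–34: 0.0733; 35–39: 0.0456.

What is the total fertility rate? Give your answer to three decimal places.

1.245

Sum of ASFRs = 0.0151 + 0.0416 + 0.0734 + 0.0733 + 0.0456 = 0.2490
TFR = 5 × 0.2490 = 1.245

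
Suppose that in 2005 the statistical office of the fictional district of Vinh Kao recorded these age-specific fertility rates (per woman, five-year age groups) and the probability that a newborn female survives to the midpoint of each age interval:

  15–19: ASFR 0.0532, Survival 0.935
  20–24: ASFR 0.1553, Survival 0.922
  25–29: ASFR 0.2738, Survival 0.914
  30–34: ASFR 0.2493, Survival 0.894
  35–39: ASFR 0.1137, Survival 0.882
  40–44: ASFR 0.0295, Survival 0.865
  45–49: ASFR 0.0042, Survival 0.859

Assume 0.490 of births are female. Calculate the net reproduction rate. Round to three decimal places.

1.949

Proportion female at birth = 0.490.
Per-age-group product (5 × ASFR × survival probability):
  15–19: 5 × 0.0532 × 0.935 = 0.24871
  20–24: 5 × 0.1553 × 0.922 = 0.71593
  25–29: 5 × 0.2738 × 0.914 = 1.25127
  30–34: 5 × 0.2493 × 0.894 = 1.11437
  35–39: 5 × 0.1137 × 0.882 = 0.50142
  40–44: 5 × 0.0295 × 0.865 = 0.12759
  45–49: 5 × 0.0042 × 0.859 = 0.01804
Sum = 3.97733
NRR = 0.490 × 3.97733 = 1.94889
NRR > 1, so each generation more than replaces itself.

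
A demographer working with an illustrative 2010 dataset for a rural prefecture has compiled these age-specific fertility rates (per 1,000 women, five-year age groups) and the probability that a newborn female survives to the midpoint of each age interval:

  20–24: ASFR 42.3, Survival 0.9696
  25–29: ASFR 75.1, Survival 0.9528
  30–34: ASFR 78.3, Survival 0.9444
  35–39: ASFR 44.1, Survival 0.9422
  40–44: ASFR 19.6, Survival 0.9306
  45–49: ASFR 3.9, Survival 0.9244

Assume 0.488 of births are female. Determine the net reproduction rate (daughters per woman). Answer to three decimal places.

0.610

Proportion female at birth = 0.488.
Survival-weighted fertility by age (5·fₓ·Sₓ):
  20–24: 5 × 42.3/1000 × 0.9696 = 0.20507
  25–29: 5 × 75.1/1000 × 0.9528 = 0.35778
  30–34: 5 × 78.3/1000 × 0.9444 = 0.36973
  35–39: 5 × 44.1/1000 × 0.9422 = 0.20776
  40–44: 5 × 19.6/1000 × 0.9306 = 0.09120
  45–49: 5 × 3.9/1000 × 0.9244 = 0.01803
Sum = 1.24957
NRR = 0.488 × 1.24957 = 0.60979
NRR < 1, so the cohort does not fully replace itself.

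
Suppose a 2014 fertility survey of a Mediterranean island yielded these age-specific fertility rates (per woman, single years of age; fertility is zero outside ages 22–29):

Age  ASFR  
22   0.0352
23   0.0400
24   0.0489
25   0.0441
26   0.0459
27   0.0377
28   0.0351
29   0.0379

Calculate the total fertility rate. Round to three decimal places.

0.325

Sum of ASFRs = 0.0352 + 0.0400 + 0.0489 + 0.0441 + 0.0459 + 0.0377 + 0.0351 + 0.0379 = 0.3248
TFR = 0.3248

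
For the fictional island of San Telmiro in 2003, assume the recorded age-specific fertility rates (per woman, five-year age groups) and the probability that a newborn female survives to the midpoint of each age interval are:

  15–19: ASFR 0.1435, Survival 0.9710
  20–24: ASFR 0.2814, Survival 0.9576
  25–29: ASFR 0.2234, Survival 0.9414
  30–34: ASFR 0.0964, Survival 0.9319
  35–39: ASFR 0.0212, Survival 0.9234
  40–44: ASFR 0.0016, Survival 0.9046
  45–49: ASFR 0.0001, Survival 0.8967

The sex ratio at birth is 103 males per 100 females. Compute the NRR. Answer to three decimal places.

1.798

Proportion female at birth = 100 / (100 + 103) = 0.49261.
Per-age-group product (5 × ASFR × survival probability):
  15–19: 5 × 0.1435 × 0.9710 = 0.69669
  20–24: 5 × 0.2814 × 0.9576 = 1.34734
  25–29: 5 × 0.2234 × 0.9414 = 1.05154
  30–34: 5 × 0.0964 × 0.9319 = 0.44918
  35–39: 5 × 0.0212 × 0.9234 = 0.09788
  40–44: 5 × 0.0016 × 0.9046 = 0.00724
  45–49: 5 × 0.0001 × 0.8967 = 0.00045
Sum = 3.65032
NRR = 0.49261 × 3.65032 = 1.79818
An NRR exceeding 1 indicates intrinsic growth under these rates.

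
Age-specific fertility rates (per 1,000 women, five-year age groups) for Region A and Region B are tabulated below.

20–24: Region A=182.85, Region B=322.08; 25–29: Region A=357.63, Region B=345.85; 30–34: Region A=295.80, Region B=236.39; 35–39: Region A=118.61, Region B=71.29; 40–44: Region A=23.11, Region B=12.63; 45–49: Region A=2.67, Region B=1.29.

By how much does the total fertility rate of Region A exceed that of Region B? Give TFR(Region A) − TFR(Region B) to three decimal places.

Region A:
  Sum of ASFRs = 182.85 + 357.63 + 295.80 + 118.61 + 23.11 + 2.67 = 980.67
  TFR = 5 × 980.67 / 1000 = 4.90335
Region B:
  Sum of ASFRs = 322.08 + 345.85 + 236.39 + 71.29 + 12.63 + 1.29 = 989.53
  TFR = 5 × 989.53 / 1000 = 4.94765
Difference = 4.90335 − 4.94765 = -0.0443

-0.044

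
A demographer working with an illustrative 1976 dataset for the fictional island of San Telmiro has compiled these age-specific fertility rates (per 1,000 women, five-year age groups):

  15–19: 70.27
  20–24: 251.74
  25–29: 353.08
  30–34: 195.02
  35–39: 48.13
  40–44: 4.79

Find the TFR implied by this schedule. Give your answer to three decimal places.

Sum of ASFRs = 70.27 + 251.74 + 353.08 + 195.02 + 48.13 + 4.79 = 923.03
TFR = 5 × 923.03 / 1000 = 4.61515

4.615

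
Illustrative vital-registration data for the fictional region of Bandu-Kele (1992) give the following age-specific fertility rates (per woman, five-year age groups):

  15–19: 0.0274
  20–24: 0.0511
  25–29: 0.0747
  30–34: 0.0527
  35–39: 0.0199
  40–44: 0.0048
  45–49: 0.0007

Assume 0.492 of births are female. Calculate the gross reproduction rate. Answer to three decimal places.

0.569

Proportion female at birth = 0.492.
Sum of ASFRs = 0.0274 + 0.0511 + 0.0747 + 0.0527 + 0.0199 + 0.0048 + 0.0007 = 0.2313
TFR = 5 × 0.2313 = 1.1565
GRR = 0.492 × 1.1565 = 0.56900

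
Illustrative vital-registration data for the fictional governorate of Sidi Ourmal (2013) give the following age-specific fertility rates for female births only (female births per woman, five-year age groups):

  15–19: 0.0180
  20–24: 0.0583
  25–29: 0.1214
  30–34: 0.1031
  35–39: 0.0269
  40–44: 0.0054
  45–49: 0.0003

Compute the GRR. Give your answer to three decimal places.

1.667

Sum of female ASFRs = 0.0180 + 0.0583 + 0.1214 + 0.1031 + 0.0269 + 0.0054 + 0.0003 = 0.3334
GRR = 5 × 0.3334 = 1.667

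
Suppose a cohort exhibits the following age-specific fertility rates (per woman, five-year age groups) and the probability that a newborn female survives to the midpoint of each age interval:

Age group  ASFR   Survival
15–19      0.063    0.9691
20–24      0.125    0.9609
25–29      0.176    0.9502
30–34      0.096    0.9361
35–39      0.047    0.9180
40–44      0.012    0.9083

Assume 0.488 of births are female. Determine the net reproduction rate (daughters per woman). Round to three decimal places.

1.201

Proportion female at birth = 0.488.
Weighting each age-specific rate by interval width and survival:
  15–19: 5 × 0.063 × 0.9691 = 0.30527
  20–24: 5 × 0.125 × 0.9609 = 0.60056
  25–29: 5 × 0.176 × 0.9502 = 0.83618
  30–34: 5 × 0.096 × 0.9361 = 0.44933
  35–39: 5 × 0.047 × 0.9180 = 0.21573
  40–44: 5 × 0.012 × 0.9083 = 0.05450
Sum = 2.46157
NRR = 0.488 × 2.46157 = 1.20125
An NRR exceeding 1 indicates intrinsic growth under these rates.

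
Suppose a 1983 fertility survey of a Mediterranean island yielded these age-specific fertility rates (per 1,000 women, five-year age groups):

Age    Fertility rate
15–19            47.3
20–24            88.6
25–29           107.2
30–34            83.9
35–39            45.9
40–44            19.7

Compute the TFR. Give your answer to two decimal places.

1.96

Sum of ASFRs = 47.3 + 88.6 + 107.2 + 83.9 + 45.9 + 19.7 = 392.6
TFR = 5 × 392.6 / 1000 = 1.963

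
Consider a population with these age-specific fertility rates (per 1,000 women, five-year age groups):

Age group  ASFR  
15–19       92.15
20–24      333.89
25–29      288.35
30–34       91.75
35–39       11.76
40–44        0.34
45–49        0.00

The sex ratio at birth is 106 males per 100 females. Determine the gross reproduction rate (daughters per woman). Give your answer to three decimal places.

1.986

Proportion female at birth = 100 / (100 + 106) = 0.48544.
Sum of ASFRs = 92.15 + 333.89 + 288.35 + 91.75 + 11.76 + 0.34 + 0.00 = 818.24
TFR = 5 × 818.24 / 1000 = 4.0912
GRR = 0.48544 × 4.0912 = 1.98603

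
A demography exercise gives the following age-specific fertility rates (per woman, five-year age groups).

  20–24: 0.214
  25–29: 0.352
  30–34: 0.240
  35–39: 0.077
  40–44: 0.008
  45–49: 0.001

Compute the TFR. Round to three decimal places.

Sum of ASFRs = 0.214 + 0.352 + 0.240 + 0.077 + 0.008 + 0.001 = 0.892
TFR = 5 × 0.892 = 4.46

4.460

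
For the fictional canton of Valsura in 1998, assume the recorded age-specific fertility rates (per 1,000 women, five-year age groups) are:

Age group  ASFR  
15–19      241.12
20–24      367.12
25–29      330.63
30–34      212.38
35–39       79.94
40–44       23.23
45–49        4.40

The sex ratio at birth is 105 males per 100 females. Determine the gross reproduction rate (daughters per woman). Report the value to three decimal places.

3.070

Proportion female at birth = 100 / (100 + 105) = 0.48780.
Sum of ASFRs = 241.12 + 367.12 + 330.63 + 212.38 + 79.94 + 23.23 + 4.40 = 1258.82
TFR = 5 × 1258.82 / 1000 = 6.2941
GRR = 0.48780 × 6.2941 = 3.07026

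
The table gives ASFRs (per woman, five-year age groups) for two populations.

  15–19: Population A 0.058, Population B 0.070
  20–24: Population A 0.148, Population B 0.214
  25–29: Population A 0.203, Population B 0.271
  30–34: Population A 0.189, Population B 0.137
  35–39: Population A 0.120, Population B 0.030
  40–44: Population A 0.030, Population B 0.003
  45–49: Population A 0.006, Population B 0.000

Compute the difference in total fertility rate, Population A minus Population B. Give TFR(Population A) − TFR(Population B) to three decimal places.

Population A:
  Sum of ASFRs = 0.058 + 0.148 + 0.203 + 0.189 + 0.120 + 0.030 + 0.006 = 0.754
  TFR = 5 × 0.754 = 3.77
Population B:
  Sum of ASFRs = 0.070 + 0.214 + 0.271 + 0.137 + 0.030 + 0.003 + 0.000 = 0.725
  TFR = 5 × 0.725 = 3.625
Difference = 3.77 − 3.625 = 0.145

0.145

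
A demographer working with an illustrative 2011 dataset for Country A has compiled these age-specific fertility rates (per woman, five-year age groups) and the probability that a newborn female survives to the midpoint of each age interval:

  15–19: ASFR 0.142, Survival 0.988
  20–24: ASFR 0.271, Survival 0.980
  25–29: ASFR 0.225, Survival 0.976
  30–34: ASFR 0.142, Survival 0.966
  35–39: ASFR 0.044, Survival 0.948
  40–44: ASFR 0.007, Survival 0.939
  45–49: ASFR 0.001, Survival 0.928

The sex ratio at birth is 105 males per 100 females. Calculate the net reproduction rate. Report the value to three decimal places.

Proportion female at birth = 100 / (100 + 105) = 0.48780.
Each age group contributes 5 × ASFR × survival:
  15–19: 5 × 0.142 × 0.988 = 0.70148
  20–24: 5 × 0.271 × 0.980 = 1.32790
  25–29: 5 × 0.225 × 0.976 = 1.09800
  30–34: 5 × 0.142 × 0.966 = 0.68586
  35–39: 5 × 0.044 × 0.948 = 0.20856
  40–44: 5 × 0.007 × 0.939 = 0.03287
  45–49: 5 × 0.001 × 0.928 = 0.00464
Sum = 4.05931
NRR = 0.48780 × 4.05931 = 1.98013

1.980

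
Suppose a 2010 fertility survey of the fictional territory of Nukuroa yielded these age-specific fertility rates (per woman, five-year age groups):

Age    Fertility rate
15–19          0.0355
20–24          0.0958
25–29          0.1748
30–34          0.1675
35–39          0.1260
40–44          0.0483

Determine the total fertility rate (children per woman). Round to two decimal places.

Sum of ASFRs = 0.0355 + 0.0958 + 0.1748 + 0.1675 + 0.1260 + 0.0483 = 0.6479
TFR = 5 × 0.6479 = 3.2395

3.24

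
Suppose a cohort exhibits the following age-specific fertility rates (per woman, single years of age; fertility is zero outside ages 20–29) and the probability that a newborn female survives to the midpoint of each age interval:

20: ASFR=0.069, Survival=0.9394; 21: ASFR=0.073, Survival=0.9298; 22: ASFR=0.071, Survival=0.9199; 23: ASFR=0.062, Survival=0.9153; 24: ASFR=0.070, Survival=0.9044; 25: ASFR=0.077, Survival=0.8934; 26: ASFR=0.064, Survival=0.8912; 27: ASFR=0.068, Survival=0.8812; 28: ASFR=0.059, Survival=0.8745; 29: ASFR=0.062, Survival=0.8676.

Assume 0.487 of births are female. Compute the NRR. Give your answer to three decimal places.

Proportion female at birth = 0.487.
Survival-weighted fertility by age (1·fₓ·Sₓ):
  20: 1 × 0.069 × 0.9394 = 0.06482
  21: 1 × 0.073 × 0.9298 = 0.06788
  22: 1 × 0.071 × 0.9199 = 0.06531
  23: 1 × 0.062 × 0.9153 = 0.05675
  24: 1 × 0.070 × 0.9044 = 0.06331
  25: 1 × 0.077 × 0.8934 = 0.06879
  26: 1 × 0.064 × 0.8912 = 0.05704
  27: 1 × 0.068 × 0.8812 = 0.05992
  28: 1 × 0.059 × 0.8745 = 0.05160
  29: 1 × 0.062 × 0.8676 = 0.05379
Sum = 0.60921
NRR = 0.487 × 0.60921 = 0.29669

0.297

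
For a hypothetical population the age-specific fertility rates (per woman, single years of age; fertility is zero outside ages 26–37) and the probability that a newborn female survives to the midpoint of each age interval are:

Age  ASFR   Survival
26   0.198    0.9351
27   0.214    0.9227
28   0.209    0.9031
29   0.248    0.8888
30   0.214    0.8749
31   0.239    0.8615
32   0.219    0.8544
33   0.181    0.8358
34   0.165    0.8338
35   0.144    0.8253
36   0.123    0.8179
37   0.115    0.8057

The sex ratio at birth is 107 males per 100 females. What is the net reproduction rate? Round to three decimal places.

0.953

Proportion female at birth = 100 / (100 + 107) = 0.48309.
Each age group contributes 1 × ASFR × survival:
  26: 1 × 0.198 × 0.9351 = 0.18515
  27: 1 × 0.214 × 0.9227 = 0.19746
  28: 1 × 0.209 × 0.9031 = 0.18875
  29: 1 × 0.248 × 0.8888 = 0.22042
  30: 1 × 0.214 × 0.8749 = 0.18723
  31: 1 × 0.239 × 0.8615 = 0.20590
  32: 1 × 0.219 × 0.8544 = 0.18711
  33: 1 × 0.181 × 0.8358 = 0.15128
  34: 1 × 0.165 × 0.8338 = 0.13758
  35: 1 × 0.144 × 0.8253 = 0.11884
  36: 1 × 0.123 × 0.8179 = 0.10060
  37: 1 × 0.115 × 0.8057 = 0.09266
Sum = 1.97298
NRR = 0.48309 × 1.97298 = 0.95313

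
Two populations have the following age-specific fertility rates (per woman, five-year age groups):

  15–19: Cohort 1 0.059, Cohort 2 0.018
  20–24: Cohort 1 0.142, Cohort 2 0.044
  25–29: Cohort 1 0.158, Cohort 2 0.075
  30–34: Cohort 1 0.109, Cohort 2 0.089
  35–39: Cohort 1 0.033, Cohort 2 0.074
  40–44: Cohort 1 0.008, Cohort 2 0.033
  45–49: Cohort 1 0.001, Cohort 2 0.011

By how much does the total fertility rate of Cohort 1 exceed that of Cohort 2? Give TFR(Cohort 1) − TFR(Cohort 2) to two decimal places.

0.83

Cohort 1:
  Sum of ASFRs = 0.059 + 0.142 + 0.158 + 0.109 + 0.033 + 0.008 + 0.001 = 0.510
  TFR = 5 × 0.510 = 2.55
Cohort 2:
  Sum of ASFRs = 0.018 + 0.044 + 0.075 + 0.089 + 0.074 + 0.033 + 0.011 = 0.344
  TFR = 5 × 0.344 = 1.72
Difference = 2.55 − 1.72 = 0.83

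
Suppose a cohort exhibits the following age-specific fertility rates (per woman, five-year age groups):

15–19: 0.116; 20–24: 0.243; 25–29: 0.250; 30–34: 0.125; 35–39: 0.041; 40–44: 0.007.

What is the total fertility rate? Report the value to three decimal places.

3.910

Sum of ASFRs = 0.116 + 0.243 + 0.250 + 0.125 + 0.041 + 0.007 = 0.782
TFR = 5 × 0.782 = 3.91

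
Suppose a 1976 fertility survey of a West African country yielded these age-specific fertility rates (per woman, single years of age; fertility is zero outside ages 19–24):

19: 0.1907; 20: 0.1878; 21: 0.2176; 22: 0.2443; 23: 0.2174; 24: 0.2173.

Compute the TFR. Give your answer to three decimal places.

1.275

Sum of ASFRs = 0.1907 + 0.1878 + 0.2176 + 0.2443 + 0.2174 + 0.2173 = 1.2751
TFR = 1.2751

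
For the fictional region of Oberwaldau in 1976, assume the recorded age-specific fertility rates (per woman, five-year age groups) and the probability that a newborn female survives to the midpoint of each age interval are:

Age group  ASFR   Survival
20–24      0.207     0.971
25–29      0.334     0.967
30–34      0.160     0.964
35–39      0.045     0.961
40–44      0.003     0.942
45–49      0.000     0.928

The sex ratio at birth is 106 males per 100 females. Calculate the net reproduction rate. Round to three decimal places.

1.758

Proportion female at birth = 100 / (100 + 106) = 0.48544.
Per-age-group product (5 × ASFR × survival probability):
  20–24: 5 × 0.207 × 0.971 = 1.00499
  25–29: 5 × 0.334 × 0.967 = 1.61489
  30–34: 5 × 0.160 × 0.964 = 0.77120
  35–39: 5 × 0.045 × 0.961 = 0.21623
  40–44: 5 × 0.003 × 0.942 = 0.01413
  45–49: 5 × 0.000 × 0.928 = 0.00000
Sum = 3.62144
NRR = 0.48544 × 3.62144 = 1.75799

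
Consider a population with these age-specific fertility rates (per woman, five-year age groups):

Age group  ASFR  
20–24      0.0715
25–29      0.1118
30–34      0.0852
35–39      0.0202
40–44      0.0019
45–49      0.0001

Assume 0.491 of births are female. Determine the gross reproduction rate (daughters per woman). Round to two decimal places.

Proportion female at birth = 0.491.
Sum of ASFRs = 0.0715 + 0.1118 + 0.0852 + 0.0202 + 0.0019 + 0.0001 = 0.2907
TFR = 5 × 0.2907 = 1.4535
GRR = 0.491 × 1.4535 = 0.71367

0.71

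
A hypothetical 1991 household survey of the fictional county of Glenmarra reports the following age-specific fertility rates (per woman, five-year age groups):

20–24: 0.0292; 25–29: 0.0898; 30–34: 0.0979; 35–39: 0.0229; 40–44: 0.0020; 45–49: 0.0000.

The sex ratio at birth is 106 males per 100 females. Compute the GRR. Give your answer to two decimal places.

Proportion female at birth = 100 / (100 + 106) = 0.48544.
Sum of ASFRs = 0.0292 + 0.0898 + 0.0979 + 0.0229 + 0.0020 + 0.0000 = 0.2418
TFR = 5 × 0.2418 = 1.209
GRR = 0.48544 × 1.209 = 0.58690

0.59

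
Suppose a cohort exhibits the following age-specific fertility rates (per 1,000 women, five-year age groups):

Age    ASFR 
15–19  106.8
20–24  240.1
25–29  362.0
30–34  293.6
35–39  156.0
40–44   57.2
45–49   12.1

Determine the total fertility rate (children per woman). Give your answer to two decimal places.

Sum of ASFRs = 106.8 + 240.1 + 362.0 + 293.6 + 156.0 + 57.2 + 12.1 = 1227.8
TFR = 5 × 1227.8 / 1000 = 6.139

6.14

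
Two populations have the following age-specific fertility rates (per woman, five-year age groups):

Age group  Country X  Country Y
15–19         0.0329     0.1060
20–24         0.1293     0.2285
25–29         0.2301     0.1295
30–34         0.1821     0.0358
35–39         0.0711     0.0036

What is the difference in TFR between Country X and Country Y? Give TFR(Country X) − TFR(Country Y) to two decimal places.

Country X:
  Sum of ASFRs = 0.0329 + 0.1293 + 0.2301 + 0.1821 + 0.0711 = 0.6455
  TFR = 5 × 0.6455 = 3.2275
Country Y:
  Sum of ASFRs = 0.1060 + 0.2285 + 0.1295 + 0.0358 + 0.0036 = 0.5034
  TFR = 5 × 0.5034 = 2.517
Difference = 3.2275 − 2.517 = 0.7105

0.71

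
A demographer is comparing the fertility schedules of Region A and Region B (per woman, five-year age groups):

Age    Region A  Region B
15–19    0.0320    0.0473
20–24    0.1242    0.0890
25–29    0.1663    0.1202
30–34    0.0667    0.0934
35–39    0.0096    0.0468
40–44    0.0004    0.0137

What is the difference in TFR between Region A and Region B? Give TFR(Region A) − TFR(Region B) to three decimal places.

-0.056

Region A:
  Sum of ASFRs = 0.0320 + 0.1242 + 0.1663 + 0.0667 + 0.0096 + 0.0004 = 0.3992
  TFR = 5 × 0.3992 = 1.996
Region B:
  Sum of ASFRs = 0.0473 + 0.0890 + 0.1202 + 0.0934 + 0.0468 + 0.0137 = 0.4104
  TFR = 5 × 0.4104 = 2.052
Difference = 1.996 − 2.052 = -0.056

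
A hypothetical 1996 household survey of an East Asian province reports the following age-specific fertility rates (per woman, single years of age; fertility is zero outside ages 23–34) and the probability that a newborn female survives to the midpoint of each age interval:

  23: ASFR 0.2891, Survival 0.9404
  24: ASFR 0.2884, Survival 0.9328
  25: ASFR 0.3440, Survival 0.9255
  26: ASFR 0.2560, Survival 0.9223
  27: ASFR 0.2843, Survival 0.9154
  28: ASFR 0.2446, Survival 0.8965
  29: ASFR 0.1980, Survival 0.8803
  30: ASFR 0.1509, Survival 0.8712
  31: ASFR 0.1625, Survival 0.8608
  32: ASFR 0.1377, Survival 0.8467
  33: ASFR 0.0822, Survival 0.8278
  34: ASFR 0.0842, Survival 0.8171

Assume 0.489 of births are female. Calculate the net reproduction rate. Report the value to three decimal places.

1.112

Proportion female at birth = 0.489.
Survival-weighted fertility by age (1·fₓ·Sₓ):
  23: 1 × 0.2891 × 0.9404 = 0.27187
  24: 1 × 0.2884 × 0.9328 = 0.26902
  25: 1 × 0.3440 × 0.9255 = 0.31837
  26: 1 × 0.2560 × 0.9223 = 0.23611
  27: 1 × 0.2843 × 0.9154 = 0.26025
  28: 1 × 0.2446 × 0.8965 = 0.21928
  29: 1 × 0.1980 × 0.8803 = 0.17430
  30: 1 × 0.1509 × 0.8712 = 0.13146
  31: 1 × 0.1625 × 0.8608 = 0.13988
  32: 1 × 0.1377 × 0.8467 = 0.11659
  33: 1 × 0.0822 × 0.8278 = 0.06805
  34: 1 × 0.0842 × 0.8171 = 0.06880
Sum = 2.27398
NRR = 0.489 × 2.27398 = 1.11198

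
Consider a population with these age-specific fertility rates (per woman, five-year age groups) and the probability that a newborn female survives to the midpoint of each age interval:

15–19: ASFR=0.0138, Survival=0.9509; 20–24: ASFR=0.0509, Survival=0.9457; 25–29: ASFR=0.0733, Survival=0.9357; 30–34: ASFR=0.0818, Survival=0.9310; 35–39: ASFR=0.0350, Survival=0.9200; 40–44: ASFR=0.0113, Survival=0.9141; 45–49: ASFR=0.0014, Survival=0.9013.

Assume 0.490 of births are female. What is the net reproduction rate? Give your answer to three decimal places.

Proportion female at birth = 0.490.
Per-age-group product (5 × ASFR × survival probability):
  15–19: 5 × 0.0138 × 0.9509 = 0.06561
  20–24: 5 × 0.0509 × 0.9457 = 0.24068
  25–29: 5 × 0.0733 × 0.9357 = 0.34293
  30–34: 5 × 0.0818 × 0.9310 = 0.38078
  35–39: 5 × 0.0350 × 0.9200 = 0.16100
  40–44: 5 × 0.0113 × 0.9141 = 0.05165
  45–49: 5 × 0.0014 × 0.9013 = 0.00631
Sum = 1.24896
NRR = 0.490 × 1.24896 = 0.61199
With NRR below 1 the population is below replacement fertility.

0.612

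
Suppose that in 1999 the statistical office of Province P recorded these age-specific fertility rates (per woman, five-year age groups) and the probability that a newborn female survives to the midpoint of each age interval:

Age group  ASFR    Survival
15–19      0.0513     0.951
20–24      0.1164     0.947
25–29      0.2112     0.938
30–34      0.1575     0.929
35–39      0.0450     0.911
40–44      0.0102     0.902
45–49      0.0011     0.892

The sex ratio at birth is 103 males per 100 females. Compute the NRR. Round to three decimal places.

Proportion female at birth = 100 / (100 + 103) = 0.49261.
Weighting each age-specific rate by interval width and survival:
  15–19: 5 × 0.0513 × 0.951 = 0.24393
  20–24: 5 × 0.1164 × 0.947 = 0.55115
  25–29: 5 × 0.2112 × 0.938 = 0.99053
  30–34: 5 × 0.1575 × 0.929 = 0.73159
  35–39: 5 × 0.0450 × 0.911 = 0.20498
  40–44: 5 × 0.0102 × 0.902 = 0.04600
  45–49: 5 × 0.0011 × 0.892 = 0.00491
Sum = 2.77309
NRR = 0.49261 × 2.77309 = 1.36605

1.366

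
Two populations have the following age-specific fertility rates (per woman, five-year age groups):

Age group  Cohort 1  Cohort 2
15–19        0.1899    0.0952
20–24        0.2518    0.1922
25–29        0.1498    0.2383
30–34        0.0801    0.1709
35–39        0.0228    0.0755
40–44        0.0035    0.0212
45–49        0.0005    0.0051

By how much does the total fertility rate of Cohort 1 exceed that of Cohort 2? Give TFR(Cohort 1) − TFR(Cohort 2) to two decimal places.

Cohort 1:
  Sum of ASFRs = 0.1899 + 0.2518 + 0.1498 + 0.0801 + 0.0228 + 0.0035 + 0.0005 = 0.6984
  TFR = 5 × 0.6984 = 3.492
Cohort 2:
  Sum of ASFRs = 0.0952 + 0.1922 + 0.2383 + 0.1709 + 0.0755 + 0.0212 + 0.0051 = 0.7984
  TFR = 5 × 0.7984 = 3.992
Difference = 3.492 − 3.992 = -0.5

-0.50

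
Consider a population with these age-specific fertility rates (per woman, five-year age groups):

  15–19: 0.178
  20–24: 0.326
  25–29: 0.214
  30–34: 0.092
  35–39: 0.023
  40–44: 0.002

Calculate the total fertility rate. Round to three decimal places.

Sum of ASFRs = 0.178 + 0.326 + 0.214 + 0.092 + 0.023 + 0.002 = 0.835
TFR = 5 × 0.835 = 4.175

4.175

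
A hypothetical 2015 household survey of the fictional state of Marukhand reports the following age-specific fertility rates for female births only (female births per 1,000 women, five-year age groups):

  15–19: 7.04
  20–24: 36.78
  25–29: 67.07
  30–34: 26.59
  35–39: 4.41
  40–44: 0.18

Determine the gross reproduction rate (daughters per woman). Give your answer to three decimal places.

0.710

Sum of female ASFRs = 7.04 + 36.78 + 67.07 + 26.59 + 4.41 + 0.18 = 142.07
GRR = 5 × 142.07 / 1000 = 0.71035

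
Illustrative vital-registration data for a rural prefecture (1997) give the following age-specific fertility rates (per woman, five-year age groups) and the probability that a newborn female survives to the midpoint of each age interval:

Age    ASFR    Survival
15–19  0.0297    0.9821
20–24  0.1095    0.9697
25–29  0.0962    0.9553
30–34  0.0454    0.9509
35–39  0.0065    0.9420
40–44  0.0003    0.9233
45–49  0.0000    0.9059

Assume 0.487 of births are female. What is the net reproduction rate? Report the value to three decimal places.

0.674

Proportion female at birth = 0.487.
Per-age-group product (5 × ASFR × survival probability):
  15–19: 5 × 0.0297 × 0.9821 = 0.14584
  20–24: 5 × 0.1095 × 0.9697 = 0.53091
  25–29: 5 × 0.0962 × 0.9553 = 0.45950
  30–34: 5 × 0.0454 × 0.9509 = 0.21585
  35–39: 5 × 0.0065 × 0.9420 = 0.03062
  40–44: 5 × 0.0003 × 0.9233 = 0.00138
  45–49: 5 × 0.0000 × 0.9059 = 0.00000
Sum = 1.38410
NRR = 0.487 × 1.38410 = 0.67406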